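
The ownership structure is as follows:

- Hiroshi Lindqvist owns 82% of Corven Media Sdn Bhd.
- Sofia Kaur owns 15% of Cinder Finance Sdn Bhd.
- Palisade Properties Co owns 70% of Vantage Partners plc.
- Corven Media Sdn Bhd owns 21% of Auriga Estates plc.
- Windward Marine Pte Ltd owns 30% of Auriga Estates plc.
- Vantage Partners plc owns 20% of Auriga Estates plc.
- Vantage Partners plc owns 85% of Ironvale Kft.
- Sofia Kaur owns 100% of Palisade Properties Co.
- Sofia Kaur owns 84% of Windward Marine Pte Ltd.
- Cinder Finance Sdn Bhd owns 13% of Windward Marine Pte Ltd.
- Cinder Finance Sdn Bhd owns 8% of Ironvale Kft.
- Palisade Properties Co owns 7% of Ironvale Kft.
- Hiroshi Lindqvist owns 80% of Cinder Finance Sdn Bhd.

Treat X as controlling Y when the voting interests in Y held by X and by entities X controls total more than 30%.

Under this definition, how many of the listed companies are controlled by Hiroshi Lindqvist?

2

Hiroshi holds 80% of Cinder, so Hiroshi controls Cinder.
Hiroshi holds 82% of Corven, so Hiroshi controls Corven.
No other company's threshold is met.
Hiroshi controls 2 companies.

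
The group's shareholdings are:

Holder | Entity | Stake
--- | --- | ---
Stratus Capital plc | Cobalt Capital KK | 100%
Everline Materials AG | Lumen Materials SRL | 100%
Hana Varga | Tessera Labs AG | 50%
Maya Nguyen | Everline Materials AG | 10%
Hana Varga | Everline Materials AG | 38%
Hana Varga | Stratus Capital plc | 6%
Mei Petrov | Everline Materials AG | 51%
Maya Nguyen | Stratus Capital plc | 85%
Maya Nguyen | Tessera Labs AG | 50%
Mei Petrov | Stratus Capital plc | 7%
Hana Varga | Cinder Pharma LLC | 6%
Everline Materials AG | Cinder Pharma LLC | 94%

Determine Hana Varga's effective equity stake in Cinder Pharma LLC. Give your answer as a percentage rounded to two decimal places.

Hana reaches Cinder along 2 paths.
Via Everline: 38% × 94% = 35.72%.
Direct stake: 6% = 6%.
Total: 35.72% + 6% = 41.72%.

41.72%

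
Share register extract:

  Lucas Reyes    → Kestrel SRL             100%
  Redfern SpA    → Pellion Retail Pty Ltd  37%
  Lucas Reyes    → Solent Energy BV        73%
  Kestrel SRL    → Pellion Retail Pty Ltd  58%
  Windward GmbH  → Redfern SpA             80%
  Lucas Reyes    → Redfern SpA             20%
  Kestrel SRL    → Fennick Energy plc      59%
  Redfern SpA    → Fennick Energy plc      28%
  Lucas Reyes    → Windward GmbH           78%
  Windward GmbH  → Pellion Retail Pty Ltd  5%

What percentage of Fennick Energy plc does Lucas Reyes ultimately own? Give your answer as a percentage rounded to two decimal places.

82.07%

Lucas reaches Fennick along 3 paths.
Via Windward → Redfern: 78% × 80% × 28% = 17.472%.
Via Redfern: 20% × 28% = 5.6%.
Via Kestrel: 100% × 59% = 59%.
Total: 17.472% + 5.6% + 59% = 82.072%.
Rounded: 82.07%.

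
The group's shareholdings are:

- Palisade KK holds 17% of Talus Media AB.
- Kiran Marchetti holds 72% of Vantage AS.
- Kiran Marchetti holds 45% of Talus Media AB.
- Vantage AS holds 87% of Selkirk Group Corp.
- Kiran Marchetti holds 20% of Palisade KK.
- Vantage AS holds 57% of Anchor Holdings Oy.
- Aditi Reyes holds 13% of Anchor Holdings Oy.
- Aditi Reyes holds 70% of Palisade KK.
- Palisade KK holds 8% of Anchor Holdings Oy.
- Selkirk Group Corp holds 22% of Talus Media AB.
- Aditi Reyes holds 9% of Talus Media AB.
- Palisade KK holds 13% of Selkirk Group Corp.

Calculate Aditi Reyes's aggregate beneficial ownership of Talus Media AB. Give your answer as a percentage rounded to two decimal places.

22.90%

Aditi reaches Talus along 3 paths.
Via Palisade: 70% × 17% = 11.9%.
Direct stake: 9% = 9%.
Via Palisade → Selkirk: 70% × 13% × 22% = 2.002%.
Total: 11.9% + 9% + 2.002% = 22.902%.
Rounded: 22.90%.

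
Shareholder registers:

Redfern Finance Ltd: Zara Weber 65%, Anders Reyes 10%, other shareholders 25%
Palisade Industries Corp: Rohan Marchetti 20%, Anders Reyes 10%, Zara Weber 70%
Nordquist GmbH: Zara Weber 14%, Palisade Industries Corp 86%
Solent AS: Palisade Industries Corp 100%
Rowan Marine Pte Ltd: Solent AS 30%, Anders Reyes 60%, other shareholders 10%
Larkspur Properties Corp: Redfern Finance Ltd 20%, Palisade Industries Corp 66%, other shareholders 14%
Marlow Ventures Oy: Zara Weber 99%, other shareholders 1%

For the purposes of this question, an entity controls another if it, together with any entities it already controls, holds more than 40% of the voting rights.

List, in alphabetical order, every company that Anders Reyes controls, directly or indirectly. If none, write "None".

Rowan Marine Pte Ltd

Anders holds 60% of Rowan, so Anders controls Rowan.
No other company's threshold is met.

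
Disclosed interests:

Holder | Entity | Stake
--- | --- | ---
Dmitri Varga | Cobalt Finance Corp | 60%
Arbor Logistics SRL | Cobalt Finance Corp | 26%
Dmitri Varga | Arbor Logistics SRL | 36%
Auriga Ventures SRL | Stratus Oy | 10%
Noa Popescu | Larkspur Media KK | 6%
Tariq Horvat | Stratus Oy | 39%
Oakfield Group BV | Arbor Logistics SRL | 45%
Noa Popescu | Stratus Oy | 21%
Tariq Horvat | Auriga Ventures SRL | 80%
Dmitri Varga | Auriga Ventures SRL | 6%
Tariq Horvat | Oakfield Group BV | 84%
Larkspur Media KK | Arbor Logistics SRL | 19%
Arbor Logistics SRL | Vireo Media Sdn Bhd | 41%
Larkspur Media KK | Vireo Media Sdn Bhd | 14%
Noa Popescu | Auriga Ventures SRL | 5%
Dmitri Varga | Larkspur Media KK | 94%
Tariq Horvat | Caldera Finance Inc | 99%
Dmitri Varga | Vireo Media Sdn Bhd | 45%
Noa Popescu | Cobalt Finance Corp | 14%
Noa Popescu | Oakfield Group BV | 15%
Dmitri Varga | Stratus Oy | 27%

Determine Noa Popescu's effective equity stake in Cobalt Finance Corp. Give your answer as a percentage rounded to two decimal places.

Noa reaches Cobalt along 3 paths.
Via Oakfield → Arbor: 15% × 45% × 26% = 1.755%.
Via Larkspur → Arbor: 6% × 19% × 26% = 0.2964%.
Direct stake: 14% = 14%.
Total: 1.755% + 0.2964% + 14% = 16.0514%.
Rounded: 16.05%.

16.05%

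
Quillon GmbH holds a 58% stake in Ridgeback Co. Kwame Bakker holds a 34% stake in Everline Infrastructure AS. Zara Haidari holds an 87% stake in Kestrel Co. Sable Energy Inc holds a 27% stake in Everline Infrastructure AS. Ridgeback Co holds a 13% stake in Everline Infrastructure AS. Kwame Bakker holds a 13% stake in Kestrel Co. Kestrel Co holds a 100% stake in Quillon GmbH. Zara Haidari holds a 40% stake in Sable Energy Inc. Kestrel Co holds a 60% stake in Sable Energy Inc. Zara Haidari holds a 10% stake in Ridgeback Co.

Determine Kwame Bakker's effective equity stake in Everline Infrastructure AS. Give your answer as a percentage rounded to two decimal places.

37.09%

Kwame reaches Everline along 3 paths.
Via Kestrel → Quillon → Ridgeback: 13% × 100% × 58% × 13% = 0.9802%.
Via Kestrel → Sable: 13% × 60% × 27% = 2.106%.
Direct stake: 34% = 34%.
Total: 0.9802% + 2.106% + 34% = 37.0862%.
Rounded: 37.09%.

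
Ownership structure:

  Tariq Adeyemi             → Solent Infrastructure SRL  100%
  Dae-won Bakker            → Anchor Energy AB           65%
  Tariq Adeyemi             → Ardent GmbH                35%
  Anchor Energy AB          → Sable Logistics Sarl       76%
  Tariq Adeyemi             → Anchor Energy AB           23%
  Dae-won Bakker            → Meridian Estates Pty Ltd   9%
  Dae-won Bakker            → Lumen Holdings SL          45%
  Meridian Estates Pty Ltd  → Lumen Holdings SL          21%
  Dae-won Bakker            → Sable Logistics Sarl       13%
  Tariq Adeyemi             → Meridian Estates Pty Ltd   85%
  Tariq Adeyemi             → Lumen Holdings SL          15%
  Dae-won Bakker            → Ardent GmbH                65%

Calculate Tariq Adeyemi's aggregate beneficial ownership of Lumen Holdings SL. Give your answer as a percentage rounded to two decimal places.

Tariq reaches Lumen along 2 paths.
Via Meridian: 85% × 21% = 17.85%.
Direct stake: 15% = 15%.
Total: 17.85% + 15% = 32.85%.

32.85%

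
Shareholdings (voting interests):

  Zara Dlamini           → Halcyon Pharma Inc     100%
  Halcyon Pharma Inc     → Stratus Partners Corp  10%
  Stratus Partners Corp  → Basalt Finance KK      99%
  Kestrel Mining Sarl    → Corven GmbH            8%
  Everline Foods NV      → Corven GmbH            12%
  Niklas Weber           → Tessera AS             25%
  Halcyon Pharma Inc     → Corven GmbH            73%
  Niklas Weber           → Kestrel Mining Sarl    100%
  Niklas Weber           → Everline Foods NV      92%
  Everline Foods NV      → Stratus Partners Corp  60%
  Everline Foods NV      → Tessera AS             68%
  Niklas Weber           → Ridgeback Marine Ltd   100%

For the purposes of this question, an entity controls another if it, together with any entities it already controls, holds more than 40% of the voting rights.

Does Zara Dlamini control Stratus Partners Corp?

No

Zara holds 100% of Halcyon, so Zara controls Halcyon.
Halcyon holds 73% of Corven, so Zara controls Corven.
In Stratus, Zara's side holds only 10%, not > 40%.
So Zara does not control Stratus.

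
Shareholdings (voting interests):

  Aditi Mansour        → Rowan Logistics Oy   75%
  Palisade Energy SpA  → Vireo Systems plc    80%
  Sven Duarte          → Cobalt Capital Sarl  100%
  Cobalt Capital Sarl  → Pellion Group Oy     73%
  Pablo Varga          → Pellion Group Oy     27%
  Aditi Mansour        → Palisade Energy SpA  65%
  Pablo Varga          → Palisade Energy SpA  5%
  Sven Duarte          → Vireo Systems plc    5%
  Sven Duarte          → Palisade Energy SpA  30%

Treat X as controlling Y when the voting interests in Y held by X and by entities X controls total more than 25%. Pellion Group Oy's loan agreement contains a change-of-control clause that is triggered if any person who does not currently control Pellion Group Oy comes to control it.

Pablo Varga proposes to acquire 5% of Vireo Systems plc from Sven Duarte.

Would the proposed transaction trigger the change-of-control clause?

No

The purchase adds only to Pablo's holdings (Sven's stake shrinks), so Pablo is the only person who could newly come to control Pellion.
Pablo holds 27% of Pellion, so Pablo controls Pellion.
So Pablo already controls Pellion before the transaction.
After the purchase, Pablo holds 5% of Vireo directly, and Sven's stake falls to 0%.
Pablo controlled Pellion already, so this is not a new person acquiring control; every other person's position is unchanged or reduced.
No new person acquires control, so the clause is not triggered.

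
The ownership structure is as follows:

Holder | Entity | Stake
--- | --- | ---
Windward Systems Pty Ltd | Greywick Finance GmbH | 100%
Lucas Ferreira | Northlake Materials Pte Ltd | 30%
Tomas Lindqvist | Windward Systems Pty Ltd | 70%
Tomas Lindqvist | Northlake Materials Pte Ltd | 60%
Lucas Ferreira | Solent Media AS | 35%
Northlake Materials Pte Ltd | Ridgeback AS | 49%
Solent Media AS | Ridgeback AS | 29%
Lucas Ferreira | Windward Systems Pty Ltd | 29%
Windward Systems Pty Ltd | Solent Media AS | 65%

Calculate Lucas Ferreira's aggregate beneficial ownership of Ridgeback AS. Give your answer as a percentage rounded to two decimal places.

30.32%

Lucas reaches Ridgeback along 3 paths.
Via Windward → Solent: 29% × 65% × 29% = 5.4665%.
Via Solent: 35% × 29% = 10.15%.
Via Northlake: 30% × 49% = 14.7%.
Total: 5.4665% + 10.15% + 14.7% = 30.3165%.
Rounded: 30.32%.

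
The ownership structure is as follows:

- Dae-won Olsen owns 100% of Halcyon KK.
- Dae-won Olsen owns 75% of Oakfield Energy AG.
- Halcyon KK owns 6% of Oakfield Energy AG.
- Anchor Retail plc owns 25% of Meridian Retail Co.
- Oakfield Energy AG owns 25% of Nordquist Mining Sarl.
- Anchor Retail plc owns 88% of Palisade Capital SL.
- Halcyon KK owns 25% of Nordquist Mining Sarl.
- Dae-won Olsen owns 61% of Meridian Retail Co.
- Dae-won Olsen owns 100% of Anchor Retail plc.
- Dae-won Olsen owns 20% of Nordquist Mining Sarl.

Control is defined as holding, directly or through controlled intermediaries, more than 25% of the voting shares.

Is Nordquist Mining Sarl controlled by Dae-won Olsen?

Dae-won holds 100% of Halcyon, so Dae-won controls Halcyon.
Halcyon and Dae-won together hold 6% + 75% = 81% of Oakfield, so Dae-won controls Oakfield.
Halcyon and Oakfield and Dae-won together hold 25% + 25% + 20% = 70% of Nordquist, so Dae-won controls Nordquist.

Yes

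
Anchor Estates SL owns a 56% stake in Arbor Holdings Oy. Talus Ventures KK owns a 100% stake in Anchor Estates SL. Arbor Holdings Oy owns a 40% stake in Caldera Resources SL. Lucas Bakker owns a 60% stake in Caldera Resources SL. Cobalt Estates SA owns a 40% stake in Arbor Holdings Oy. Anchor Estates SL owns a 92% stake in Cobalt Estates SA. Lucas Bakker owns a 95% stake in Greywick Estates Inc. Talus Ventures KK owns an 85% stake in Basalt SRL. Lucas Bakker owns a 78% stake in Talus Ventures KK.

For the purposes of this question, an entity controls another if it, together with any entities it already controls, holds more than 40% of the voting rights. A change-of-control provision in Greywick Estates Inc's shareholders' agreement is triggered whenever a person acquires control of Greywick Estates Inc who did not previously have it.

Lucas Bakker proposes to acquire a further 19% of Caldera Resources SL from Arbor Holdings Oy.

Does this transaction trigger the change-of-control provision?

No

The purchase adds only to Lucas's holdings (Arbor's stake shrinks), so Lucas is the only person who could newly come to control Greywick.
Lucas holds 95% of Greywick, so Lucas controls Greywick.
So Lucas already controls Greywick before the transaction.
After the purchase, Lucas's direct stake in Caldera rises to 60% + 19% = 79%, and Arbor's stake falls to 21%.
Lucas controlled Greywick already, so this is not a new person acquiring control; every other person's position is unchanged or reduced.
No new person acquires control, so the clause is not triggered.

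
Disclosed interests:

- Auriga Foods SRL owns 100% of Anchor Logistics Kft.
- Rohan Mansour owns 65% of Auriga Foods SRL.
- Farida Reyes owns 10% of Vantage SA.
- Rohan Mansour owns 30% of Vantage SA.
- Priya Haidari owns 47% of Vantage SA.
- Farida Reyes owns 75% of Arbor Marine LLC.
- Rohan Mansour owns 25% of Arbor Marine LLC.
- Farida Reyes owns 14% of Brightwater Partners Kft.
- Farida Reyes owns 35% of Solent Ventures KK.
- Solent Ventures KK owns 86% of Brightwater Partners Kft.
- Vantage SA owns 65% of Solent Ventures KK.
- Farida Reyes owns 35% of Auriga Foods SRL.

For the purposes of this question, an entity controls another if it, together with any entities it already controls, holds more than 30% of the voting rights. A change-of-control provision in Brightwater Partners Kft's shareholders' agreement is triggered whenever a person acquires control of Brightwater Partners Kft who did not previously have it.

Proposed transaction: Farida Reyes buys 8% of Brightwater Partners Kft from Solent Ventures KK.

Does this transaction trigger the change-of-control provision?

The purchase adds only to Farida's holdings (Solent's stake shrinks), so Farida is the only person who could newly come to control Brightwater.
Farida holds 35% of Solent, so Farida controls Solent.
Solent and Farida together hold 86% + 14% = 100% of Brightwater, so Farida controls Brightwater.
So Farida already controls Brightwater before the transaction.
After the purchase, Farida's direct stake in Brightwater rises to 14% + 8% = 22%, and Solent's stake falls to 78%.
Farida controlled Brightwater already, so this is not a new person acquiring control; every other person's position is unchanged or reduced.
No new person acquires control, so the clause is not triggered.

No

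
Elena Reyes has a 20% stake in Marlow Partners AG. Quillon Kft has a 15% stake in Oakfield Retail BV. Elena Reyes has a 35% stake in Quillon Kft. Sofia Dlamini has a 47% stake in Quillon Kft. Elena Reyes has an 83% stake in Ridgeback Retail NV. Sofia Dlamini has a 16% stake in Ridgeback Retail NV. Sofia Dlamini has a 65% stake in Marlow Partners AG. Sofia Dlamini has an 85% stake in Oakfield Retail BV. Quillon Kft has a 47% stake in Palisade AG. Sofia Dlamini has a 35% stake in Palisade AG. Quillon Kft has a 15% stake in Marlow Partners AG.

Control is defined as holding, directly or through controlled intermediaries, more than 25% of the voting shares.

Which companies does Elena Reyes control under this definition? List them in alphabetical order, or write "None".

Elena holds 35% of Quillon, so Elena controls Quillon.
Elena and Quillon together hold 20% + 15% = 35% of Marlow, so Elena controls Marlow.
Elena holds 83% of Ridgeback, so Elena controls Ridgeback.
Quillon holds 47% of Palisade, so Elena controls Palisade.
No other company's threshold is met.

Marlow Partners AG, Palisade AG, Quillon Kft, Ridgeback Retail NV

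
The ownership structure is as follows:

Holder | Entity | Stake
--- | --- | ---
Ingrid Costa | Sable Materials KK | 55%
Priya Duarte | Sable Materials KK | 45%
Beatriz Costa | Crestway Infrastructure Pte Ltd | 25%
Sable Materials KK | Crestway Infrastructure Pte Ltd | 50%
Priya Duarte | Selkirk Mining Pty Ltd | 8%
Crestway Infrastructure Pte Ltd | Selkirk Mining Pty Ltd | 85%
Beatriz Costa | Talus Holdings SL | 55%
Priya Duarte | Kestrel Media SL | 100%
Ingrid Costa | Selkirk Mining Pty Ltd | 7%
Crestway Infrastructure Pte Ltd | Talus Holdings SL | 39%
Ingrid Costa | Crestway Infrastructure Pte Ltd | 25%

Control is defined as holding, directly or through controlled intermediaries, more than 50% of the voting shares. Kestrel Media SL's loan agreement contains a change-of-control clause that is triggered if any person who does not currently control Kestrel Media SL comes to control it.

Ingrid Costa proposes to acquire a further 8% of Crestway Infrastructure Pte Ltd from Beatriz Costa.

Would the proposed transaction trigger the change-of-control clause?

The purchase adds only to Ingrid's holdings (Beatriz's stake shrinks), so Ingrid is the only person who could newly come to control Kestrel.
Ingrid holds 55% of Sable, so Ingrid controls Sable.
Ingrid and Sable together hold 25% + 50% = 75% of Crestway, so Ingrid controls Crestway.
Ingrid and Crestway together hold 7% + 85% = 92% of Selkirk, so Ingrid controls Selkirk.
Neither Ingrid nor any entity Ingrid controls holds any voting interest in Kestrel.
So before the transaction, Ingrid does not control Kestrel.
After the purchase, Ingrid's direct stake in Crestway rises to 25% + 8% = 33%, and Beatriz's stake falls to 17%.
Ingrid and Sable together hold 33% + 50% = 83% of Crestway, so Ingrid controls Crestway.
After the transaction, neither Ingrid nor any entity Ingrid controls holds a voting interest in Kestrel, so Ingrid still does not control it.
No new person acquires control, so the clause is not triggered.

No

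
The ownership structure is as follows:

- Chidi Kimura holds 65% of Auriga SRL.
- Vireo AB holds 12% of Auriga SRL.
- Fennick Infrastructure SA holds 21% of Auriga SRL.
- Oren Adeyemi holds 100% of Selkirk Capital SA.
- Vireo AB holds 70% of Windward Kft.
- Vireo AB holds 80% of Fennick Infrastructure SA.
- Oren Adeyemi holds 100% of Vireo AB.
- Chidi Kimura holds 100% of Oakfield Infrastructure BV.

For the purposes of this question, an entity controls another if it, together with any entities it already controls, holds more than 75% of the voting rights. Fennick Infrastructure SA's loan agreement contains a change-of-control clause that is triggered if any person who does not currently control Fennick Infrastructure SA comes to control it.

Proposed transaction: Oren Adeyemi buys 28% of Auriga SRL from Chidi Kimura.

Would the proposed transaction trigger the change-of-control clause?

No

The purchase adds only to Oren's holdings (Chidi's stake shrinks), so Oren is the only person who could newly come to control Fennick.
Oren holds 100% of Vireo, so Oren controls Vireo.
Vireo holds 80% of Fennick, so Oren controls Fennick.
So Oren already controls Fennick before the transaction.
After the purchase, Oren holds 28% of Auriga directly, and Chidi's stake falls to 37%.
Oren controlled Fennick already, so this is not a new person acquiring control; every other person's position is unchanged or reduced.
No new person acquires control, so the clause is not triggered.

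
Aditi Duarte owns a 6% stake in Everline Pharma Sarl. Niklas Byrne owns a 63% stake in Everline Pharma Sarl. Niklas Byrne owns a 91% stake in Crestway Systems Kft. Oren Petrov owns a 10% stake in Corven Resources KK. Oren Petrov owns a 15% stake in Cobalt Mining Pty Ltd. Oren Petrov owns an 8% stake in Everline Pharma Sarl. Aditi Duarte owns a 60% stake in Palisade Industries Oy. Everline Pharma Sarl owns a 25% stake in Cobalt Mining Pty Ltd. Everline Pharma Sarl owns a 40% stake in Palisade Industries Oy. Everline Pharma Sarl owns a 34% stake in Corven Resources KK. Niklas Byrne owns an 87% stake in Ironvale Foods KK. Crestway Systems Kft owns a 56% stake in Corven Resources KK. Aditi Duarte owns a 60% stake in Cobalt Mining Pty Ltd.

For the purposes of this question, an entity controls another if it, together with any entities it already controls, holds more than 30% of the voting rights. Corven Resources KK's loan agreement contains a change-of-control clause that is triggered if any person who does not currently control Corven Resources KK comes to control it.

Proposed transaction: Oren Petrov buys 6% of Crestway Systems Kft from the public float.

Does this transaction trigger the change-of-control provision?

The purchase changes only Oren's holdings, so Oren is the only person who could newly come to control Corven.
Oren's largest direct stake is 15% in Cobalt, which does not meet the threshold, so Oren controls no company.
In Corven, Oren's side holds only 10%, not > 30%.
So before the transaction, Oren does not control Corven.
After the purchase, Oren holds 6% of Crestway directly.
Oren's side now holds 6% of Crestway, not > 30%, so Oren still does not control Crestway.
After the transaction, Oren's side holds 10% of Corven, not > 30%, so Oren still does not control Corven.
No new person acquires control, so the clause is not triggered.

No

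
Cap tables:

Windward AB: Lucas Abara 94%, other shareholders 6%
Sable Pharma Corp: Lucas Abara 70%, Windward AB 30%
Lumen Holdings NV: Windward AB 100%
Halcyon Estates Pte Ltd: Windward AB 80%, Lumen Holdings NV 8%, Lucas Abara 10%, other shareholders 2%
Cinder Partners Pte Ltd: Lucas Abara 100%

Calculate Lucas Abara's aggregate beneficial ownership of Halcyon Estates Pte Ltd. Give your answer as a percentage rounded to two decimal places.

92.72%

Lucas reaches Halcyon along 3 paths.
Via Windward: 94% × 80% = 75.2%.
Via Windward → Lumen: 94% × 100% × 8% = 7.52%.
Direct stake: 10% = 10%.
Total: 75.2% + 7.52% + 10% = 92.72%.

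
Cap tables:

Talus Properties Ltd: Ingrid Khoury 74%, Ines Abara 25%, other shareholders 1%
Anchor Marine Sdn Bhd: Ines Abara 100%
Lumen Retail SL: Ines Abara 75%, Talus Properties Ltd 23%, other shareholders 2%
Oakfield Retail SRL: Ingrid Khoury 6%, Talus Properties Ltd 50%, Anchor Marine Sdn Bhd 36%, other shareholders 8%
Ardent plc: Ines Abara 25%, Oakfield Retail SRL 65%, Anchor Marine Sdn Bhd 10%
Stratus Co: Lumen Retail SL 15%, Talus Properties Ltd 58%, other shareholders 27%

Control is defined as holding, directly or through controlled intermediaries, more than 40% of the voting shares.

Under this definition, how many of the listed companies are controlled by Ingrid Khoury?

Ingrid holds 74% of Talus, so Ingrid controls Talus.
Ingrid and Talus together hold 6% + 50% = 56% of Oakfield, so Ingrid controls Oakfield.
Oakfield holds 65% of Ardent, so Ingrid controls Ardent.
Talus holds 58% of Stratus, so Ingrid controls Stratus.
No other company's threshold is met.
Ingrid controls 4 companies.

4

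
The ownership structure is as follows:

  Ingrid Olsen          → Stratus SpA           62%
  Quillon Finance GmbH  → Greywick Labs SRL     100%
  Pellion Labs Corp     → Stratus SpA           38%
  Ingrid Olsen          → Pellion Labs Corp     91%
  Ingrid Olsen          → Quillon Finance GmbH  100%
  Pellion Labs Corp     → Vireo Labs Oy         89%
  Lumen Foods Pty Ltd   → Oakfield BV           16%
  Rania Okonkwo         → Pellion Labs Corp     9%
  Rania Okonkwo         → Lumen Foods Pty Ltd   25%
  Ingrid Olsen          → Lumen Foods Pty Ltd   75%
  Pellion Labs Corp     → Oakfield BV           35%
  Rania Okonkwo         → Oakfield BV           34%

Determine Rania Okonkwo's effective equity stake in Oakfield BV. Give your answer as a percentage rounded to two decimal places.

Rania reaches Oakfield along 3 paths.
Direct stake: 34% = 34%.
Via Pellion: 9% × 35% = 3.15%.
Via Lumen: 25% × 16% = 4%.
Total: 34% + 3.15% + 4% = 41.15%.

41.15%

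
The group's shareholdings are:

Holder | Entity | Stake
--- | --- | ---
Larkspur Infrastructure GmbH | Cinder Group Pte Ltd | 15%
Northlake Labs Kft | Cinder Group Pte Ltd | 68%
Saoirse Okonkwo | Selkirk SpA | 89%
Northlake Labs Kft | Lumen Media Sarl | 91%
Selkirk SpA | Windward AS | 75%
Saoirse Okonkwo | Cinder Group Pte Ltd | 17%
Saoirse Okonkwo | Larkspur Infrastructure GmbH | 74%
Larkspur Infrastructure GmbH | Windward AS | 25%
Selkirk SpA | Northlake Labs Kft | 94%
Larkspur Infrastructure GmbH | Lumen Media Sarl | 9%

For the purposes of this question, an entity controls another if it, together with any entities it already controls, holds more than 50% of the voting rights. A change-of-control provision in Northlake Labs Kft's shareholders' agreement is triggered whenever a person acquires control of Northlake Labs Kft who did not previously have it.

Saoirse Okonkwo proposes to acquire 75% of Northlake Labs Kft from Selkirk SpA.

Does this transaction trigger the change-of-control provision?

The purchase adds only to Saoirse's holdings (Selkirk's stake shrinks), so Saoirse is the only person who could newly come to control Northlake.
Saoirse holds 89% of Selkirk, so Saoirse controls Selkirk.
Selkirk holds 94% of Northlake, so Saoirse controls Northlake.
So Saoirse already controls Northlake before the transaction.
After the purchase, Saoirse holds 75% of Northlake directly, and Selkirk's stake falls to 19%.
Saoirse controlled Northlake already, so this is not a new person acquiring control; every other person's position is unchanged or reduced.
No new person acquires control, so the clause is not triggered.

No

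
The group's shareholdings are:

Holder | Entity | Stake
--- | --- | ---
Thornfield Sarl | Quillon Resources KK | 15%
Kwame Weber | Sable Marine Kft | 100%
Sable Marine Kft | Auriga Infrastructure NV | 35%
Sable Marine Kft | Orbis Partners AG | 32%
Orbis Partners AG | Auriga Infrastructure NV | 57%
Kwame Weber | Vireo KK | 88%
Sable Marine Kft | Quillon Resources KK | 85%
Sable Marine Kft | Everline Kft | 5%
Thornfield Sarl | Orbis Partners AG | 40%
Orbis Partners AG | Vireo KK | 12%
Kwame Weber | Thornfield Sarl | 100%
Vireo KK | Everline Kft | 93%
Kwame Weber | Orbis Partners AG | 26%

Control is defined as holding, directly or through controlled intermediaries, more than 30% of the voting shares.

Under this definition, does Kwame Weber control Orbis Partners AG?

Kwame holds 100% of Thornfield, so Kwame controls Thornfield.
Kwame holds 100% of Sable, so Kwame controls Sable.
Sable and Kwame and Thornfield together hold 32% + 26% + 40% = 98% of Orbis, so Kwame controls Orbis.

Yes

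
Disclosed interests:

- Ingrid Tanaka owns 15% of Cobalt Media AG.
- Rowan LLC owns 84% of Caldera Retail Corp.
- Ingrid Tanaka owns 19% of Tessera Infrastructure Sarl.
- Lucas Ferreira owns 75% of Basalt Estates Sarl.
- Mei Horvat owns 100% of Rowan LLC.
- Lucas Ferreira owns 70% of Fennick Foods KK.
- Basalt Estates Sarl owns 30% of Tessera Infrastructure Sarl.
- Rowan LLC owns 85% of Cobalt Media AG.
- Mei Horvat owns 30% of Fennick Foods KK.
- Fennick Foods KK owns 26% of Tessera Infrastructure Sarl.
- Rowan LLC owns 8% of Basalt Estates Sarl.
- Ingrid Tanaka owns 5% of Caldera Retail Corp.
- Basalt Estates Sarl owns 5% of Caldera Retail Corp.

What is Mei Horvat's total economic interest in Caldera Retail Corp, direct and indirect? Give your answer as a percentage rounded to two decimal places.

Mei reaches Caldera along 2 paths.
Via Rowan: 100% × 84% = 84%.
Via Rowan → Basalt: 100% × 8% × 5% = 0.4%.
Total: 84% + 0.4% = 84.4%.
Rounded: 84.40%.

84.40%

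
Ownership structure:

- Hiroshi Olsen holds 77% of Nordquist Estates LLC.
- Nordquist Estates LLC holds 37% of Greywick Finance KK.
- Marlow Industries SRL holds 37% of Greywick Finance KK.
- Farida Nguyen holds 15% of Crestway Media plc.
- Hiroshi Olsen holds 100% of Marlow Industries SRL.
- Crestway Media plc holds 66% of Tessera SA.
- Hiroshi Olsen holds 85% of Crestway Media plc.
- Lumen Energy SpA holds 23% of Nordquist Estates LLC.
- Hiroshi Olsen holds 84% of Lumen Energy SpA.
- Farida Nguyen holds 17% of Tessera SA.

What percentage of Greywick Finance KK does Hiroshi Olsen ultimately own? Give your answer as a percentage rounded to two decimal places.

72.64%

Hiroshi reaches Greywick along 3 paths.
Via Marlow: 100% × 37% = 37%.
Via Nordquist: 77% × 37% = 28.49%.
Via Lumen → Nordquist: 84% × 23% × 37% = 7.1484%.
Total: 37% + 28.49% + 7.1484% = 72.6384%.
Rounded: 72.64%.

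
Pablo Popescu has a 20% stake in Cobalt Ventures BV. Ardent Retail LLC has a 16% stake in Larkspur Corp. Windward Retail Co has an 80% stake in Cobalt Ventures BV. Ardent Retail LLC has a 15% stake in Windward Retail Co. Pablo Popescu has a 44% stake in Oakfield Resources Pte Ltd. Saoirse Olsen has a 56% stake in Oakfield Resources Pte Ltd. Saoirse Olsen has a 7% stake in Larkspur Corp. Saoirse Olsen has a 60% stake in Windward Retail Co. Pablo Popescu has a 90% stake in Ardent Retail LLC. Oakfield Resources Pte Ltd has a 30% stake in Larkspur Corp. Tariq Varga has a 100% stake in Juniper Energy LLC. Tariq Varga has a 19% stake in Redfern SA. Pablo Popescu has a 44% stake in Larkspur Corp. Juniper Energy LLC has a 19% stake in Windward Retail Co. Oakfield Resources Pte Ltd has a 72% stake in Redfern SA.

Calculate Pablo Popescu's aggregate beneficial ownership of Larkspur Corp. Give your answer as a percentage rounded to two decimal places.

71.60%

Pablo reaches Larkspur along 3 paths.
Via Oakfield: 44% × 30% = 13.2%.
Direct stake: 44% = 44%.
Via Ardent: 90% × 16% = 14.4%.
Total: 13.2% + 44% + 14.4% = 71.6%.
Rounded: 71.60%.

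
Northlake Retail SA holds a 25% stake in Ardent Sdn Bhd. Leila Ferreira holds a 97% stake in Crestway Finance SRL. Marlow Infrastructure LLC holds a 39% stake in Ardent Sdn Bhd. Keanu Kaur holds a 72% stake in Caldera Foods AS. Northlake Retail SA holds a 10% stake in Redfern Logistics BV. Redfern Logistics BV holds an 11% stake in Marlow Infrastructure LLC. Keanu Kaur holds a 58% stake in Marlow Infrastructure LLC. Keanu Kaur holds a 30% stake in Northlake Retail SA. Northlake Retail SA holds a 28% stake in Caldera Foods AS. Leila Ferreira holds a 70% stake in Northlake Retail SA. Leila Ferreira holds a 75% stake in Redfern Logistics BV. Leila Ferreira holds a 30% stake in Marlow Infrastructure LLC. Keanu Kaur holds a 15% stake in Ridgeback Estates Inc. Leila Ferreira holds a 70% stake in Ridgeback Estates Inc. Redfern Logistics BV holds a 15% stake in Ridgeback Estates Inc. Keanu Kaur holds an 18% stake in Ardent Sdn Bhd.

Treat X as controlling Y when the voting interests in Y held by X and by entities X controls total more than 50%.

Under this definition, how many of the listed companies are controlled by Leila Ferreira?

4

Leila holds 70% of Northlake, so Leila controls Northlake.
Leila and Northlake together hold 75% + 10% = 85% of Redfern, so Leila controls Redfern.
Redfern and Leila together hold 15% + 70% = 85% of Ridgeback, so Leila controls Ridgeback.
Leila holds 97% of Crestway, so Leila controls Crestway.
No other company's threshold is met.
Leila controls 4 companies.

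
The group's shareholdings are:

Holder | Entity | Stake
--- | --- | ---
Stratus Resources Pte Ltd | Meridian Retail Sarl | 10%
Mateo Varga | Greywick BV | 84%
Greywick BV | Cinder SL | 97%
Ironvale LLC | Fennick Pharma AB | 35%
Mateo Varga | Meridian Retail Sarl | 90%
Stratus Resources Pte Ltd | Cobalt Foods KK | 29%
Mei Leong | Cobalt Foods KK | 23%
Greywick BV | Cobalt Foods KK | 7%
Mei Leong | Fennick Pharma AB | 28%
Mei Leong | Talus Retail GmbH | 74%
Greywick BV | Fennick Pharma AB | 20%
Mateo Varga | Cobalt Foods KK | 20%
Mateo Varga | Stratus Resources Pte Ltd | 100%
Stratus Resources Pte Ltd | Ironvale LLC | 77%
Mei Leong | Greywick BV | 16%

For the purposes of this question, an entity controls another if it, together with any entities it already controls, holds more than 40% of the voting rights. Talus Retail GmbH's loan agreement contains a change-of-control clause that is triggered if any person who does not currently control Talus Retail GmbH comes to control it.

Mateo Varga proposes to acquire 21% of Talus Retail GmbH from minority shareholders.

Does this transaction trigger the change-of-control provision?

No

The purchase changes only Mateo's holdings, so Mateo is the only person who could newly come to control Talus.
Mateo holds 84% of Greywick, so Mateo controls Greywick.
Mateo holds 100% of Stratus, so Mateo controls Stratus.
Stratus and Mateo and Greywick together hold 29% + 20% + 7% = 56% of Cobalt, so Mateo controls Cobalt.
Stratus holds 77% of Ironvale, so Mateo controls Ironvale.
Mateo and Stratus together hold 90% + 10% = 100% of Meridian, so Mateo controls Meridian.
Greywick holds 97% of Cinder, so Mateo controls Cinder.
Ironvale and Greywick together hold 35% + 20% = 55% of Fennick, so Mateo controls Fennick.
Neither Mateo nor any entity Mateo controls holds any voting interest in Talus.
So before the transaction, Mateo does not control Talus.
After the purchase, Mateo holds 21% of Talus directly.
After the transaction, Mateo's side holds 21% of Talus, not > 40%, so Mateo still does not control Talus.
No new person acquires control, so the clause is not triggered.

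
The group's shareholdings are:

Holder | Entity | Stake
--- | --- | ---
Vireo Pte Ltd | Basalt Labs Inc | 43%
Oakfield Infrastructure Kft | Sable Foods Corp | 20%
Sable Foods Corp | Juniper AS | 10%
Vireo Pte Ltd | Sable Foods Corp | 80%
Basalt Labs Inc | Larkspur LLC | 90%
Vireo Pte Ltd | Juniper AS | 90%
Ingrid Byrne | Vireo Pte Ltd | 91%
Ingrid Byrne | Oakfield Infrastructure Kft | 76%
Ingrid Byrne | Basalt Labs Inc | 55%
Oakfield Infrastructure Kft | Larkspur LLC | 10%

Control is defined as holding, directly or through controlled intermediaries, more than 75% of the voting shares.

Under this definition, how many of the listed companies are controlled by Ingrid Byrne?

6

Ingrid holds 76% of Oakfield, so Ingrid controls Oakfield.
Ingrid holds 91% of Vireo, so Ingrid controls Vireo.
Oakfield and Vireo together hold 20% + 80% = 100% of Sable, so Ingrid controls Sable.
Vireo and Ingrid together hold 43% + 55% = 98% of Basalt, so Ingrid controls Basalt.
Basalt and Oakfield together hold 90% + 10% = 100% of Larkspur, so Ingrid controls Larkspur.
Vireo and Sable together hold 90% + 10% = 100% of Juniper, so Ingrid controls Juniper.
Ingrid controls 6 companies.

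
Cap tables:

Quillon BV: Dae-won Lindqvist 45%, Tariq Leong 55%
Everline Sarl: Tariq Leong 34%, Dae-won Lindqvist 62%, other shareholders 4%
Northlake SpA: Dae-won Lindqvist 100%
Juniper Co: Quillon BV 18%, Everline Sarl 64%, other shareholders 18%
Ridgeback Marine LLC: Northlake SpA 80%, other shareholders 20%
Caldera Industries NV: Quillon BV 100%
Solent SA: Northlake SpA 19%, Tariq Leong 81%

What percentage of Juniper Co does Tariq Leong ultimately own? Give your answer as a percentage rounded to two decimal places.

Tariq reaches Juniper along 2 paths.
Via Quillon: 55% × 18% = 9.9%.
Via Everline: 34% × 64% = 21.76%.
Total: 9.9% + 21.76% = 31.66%.

31.66%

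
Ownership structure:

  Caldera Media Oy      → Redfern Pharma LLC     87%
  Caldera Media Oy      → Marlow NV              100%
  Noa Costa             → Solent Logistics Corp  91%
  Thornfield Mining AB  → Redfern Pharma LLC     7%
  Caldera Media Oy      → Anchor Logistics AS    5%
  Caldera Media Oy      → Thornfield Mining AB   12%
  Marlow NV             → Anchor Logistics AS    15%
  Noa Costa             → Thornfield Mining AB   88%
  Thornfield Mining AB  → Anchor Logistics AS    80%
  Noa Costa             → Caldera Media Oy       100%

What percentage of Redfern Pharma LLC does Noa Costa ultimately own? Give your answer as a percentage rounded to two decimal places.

94.00%

Noa reaches Redfern along 3 paths.
Via Caldera → Thornfield: 100% × 12% × 7% = 0.84%.
Via Thornfield: 88% × 7% = 6.16%.
Via Caldera: 100% × 87% = 87%.
Total: 0.84% + 6.16% + 87% = 94%.
Rounded: 94.00%.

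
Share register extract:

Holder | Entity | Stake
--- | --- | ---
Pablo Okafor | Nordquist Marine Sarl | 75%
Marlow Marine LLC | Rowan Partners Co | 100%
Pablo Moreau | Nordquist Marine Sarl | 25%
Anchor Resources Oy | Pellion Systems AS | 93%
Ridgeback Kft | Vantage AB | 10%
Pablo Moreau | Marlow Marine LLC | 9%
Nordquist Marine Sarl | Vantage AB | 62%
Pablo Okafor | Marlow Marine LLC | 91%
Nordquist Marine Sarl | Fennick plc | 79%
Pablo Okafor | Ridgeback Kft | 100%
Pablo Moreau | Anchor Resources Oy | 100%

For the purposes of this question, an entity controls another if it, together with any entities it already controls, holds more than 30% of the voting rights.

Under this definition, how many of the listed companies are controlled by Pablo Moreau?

Pablo Moreau holds 100% of Anchor, so Pablo Moreau controls Anchor.
Anchor holds 93% of Pellion, so Pablo Moreau controls Pellion.
No other company's threshold is met.
Pablo Moreau controls 2 companies.

2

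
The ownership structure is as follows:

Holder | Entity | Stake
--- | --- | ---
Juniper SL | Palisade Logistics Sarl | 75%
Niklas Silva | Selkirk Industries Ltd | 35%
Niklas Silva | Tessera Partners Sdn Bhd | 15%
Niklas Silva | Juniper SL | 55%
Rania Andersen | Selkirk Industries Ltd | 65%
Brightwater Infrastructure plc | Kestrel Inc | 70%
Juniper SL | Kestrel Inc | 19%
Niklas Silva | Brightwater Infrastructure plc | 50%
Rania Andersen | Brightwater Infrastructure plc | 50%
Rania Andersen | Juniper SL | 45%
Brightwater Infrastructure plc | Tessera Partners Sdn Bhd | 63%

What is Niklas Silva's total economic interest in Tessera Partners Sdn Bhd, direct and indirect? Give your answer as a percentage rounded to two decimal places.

46.50%

Niklas reaches Tessera along 2 paths.
Via Brightwater: 50% × 63% = 31.5%.
Direct stake: 15% = 15%.
Total: 31.5% + 15% = 46.5%.
Rounded: 46.50%.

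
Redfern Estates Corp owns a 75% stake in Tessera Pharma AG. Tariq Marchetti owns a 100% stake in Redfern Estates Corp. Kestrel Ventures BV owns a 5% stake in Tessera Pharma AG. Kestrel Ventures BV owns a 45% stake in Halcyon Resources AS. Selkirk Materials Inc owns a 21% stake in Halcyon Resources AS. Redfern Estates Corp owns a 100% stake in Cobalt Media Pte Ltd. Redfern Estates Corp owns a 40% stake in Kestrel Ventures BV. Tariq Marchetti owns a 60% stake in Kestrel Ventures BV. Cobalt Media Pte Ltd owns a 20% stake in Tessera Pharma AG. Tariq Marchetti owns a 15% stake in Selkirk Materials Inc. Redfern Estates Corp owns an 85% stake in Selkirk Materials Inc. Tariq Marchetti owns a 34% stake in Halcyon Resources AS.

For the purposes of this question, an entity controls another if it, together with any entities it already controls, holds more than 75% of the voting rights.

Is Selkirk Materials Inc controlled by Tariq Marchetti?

Yes

Tariq holds 100% of Redfern, so Tariq controls Redfern.
Tariq and Redfern together hold 15% + 85% = 100% of Selkirk, so Tariq controls Selkirk.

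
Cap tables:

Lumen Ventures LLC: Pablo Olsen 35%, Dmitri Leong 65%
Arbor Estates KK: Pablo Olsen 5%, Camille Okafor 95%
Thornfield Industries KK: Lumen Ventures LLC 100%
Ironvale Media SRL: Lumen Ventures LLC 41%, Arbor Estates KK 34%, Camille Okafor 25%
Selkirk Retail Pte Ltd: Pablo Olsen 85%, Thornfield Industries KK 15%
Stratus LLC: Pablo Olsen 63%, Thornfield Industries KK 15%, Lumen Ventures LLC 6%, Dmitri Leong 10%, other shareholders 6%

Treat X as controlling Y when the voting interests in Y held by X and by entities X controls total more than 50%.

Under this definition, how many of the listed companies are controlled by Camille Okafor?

Camille holds 95% of Arbor, so Camille controls Arbor.
Arbor and Camille together hold 34% + 25% = 59% of Ironvale, so Camille controls Ironvale.
No other company's threshold is met.
Camille controls 2 companies.

2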